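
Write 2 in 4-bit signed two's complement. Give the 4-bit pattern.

0010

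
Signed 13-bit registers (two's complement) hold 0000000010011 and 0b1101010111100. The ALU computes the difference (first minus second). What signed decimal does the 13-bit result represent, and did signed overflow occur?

1367; no overflow

0000000010011 = 19 (signed)
0b1101010111100 → 1101010111100 = -1348 (signed)
Subtract via negate-and-add: invert 1101010111100 + 1 = 0010101000100 (i.e. 1348).
  0000000010011
+ 0010101000100
= 0010101010111
Result 0010101010111: MSB = 0 → value 1367.
Both addends (after negating the subtrahend) are non-negative and so is the stored result: no signed overflow.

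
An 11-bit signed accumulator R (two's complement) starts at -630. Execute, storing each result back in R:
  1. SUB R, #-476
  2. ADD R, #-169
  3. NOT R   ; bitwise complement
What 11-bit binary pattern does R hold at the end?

00101000010

Start: R = -630 = 10110001010.
R = -630 − (-476) = -154 = 11101100110
R = -154 + (-169) = -323 = 11010111101
R = NOT 11010111101 = 00101000010 = 322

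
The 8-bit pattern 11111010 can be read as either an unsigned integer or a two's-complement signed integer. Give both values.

unsigned = 250, signed = -6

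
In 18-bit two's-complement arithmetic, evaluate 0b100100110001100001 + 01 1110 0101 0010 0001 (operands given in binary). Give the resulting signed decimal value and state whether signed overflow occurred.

12674; no overflow

0b100100110001100001 → 100100110001100001 = -111519 (signed)
01 1110 0101 0010 0001 → 011110010100100001 = 124193 (signed)
  100100110001100001
+ 011110010100100001
= 000011000110000010  (discard carry-out 1)
Result 000011000110000010: MSB = 0 → value 12674.
Addends have opposite signs, so signed overflow cannot occur.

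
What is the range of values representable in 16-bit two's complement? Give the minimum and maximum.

min = -32768, max = 32767

Minimum: −2^15 = -32768.
Maximum: 2^15 − 1 = 32767.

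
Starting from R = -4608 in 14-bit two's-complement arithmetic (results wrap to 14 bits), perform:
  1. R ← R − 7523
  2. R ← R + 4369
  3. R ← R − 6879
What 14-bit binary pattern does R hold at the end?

Start: R = -4608 = 10111000000000.
R = -4608 − 7523 = -12131; wraps to 4253 = 01000010011101
R = 4253 + 4369 = 8622; wraps to -7762 = 10000110101110
R = -7762 − 6879 = -14641; wraps to 1743 = 00011011001111

00011011001111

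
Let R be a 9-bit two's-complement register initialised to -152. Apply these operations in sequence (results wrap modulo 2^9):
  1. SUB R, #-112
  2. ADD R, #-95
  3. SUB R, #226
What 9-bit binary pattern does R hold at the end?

010010111

Start: R = -152 = 101101000.
R = -152 − (-112) = -40 = 111011000
R = -40 + (-95) = -135 = 101111001
R = -135 − 226 = -361; wraps to 151 = 010010111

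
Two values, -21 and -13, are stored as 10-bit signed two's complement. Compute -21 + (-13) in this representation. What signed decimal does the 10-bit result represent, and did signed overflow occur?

-34; no overflow

-21 → 1111101011
-13 → 1111110011
  1111101011
+ 1111110011
= 1111011110  (discard carry-out 1)
Result 1111011110: MSB = 1 → 990 − 1024 = -34.
Both addends are negative and so is the stored result: no signed overflow.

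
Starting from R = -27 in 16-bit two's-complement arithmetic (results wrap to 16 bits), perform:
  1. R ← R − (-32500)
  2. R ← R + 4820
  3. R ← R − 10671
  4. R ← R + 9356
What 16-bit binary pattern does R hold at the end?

Start: R = -27 = 1111111111100101.
R = -27 − (-32500) = 32473 = 0111111011011001
R = 32473 + 4820 = 37293; wraps to -28243 = 1001000110101101
R = -28243 − 10671 = -38914; wraps to 26622 = 0110011111111110
R = 26622 + 9356 = 35978; wraps to -29558 = 1000110010001010

1000110010001010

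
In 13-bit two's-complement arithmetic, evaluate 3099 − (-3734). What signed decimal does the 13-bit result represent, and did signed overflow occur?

3099 → 0110000011011
-3734 → 1000101101010
Subtract via negate-and-add: invert 1000101101010 + 1 = 0111010010110 (i.e. 3734).
  0110000011011
+ 0111010010110
= 1101010110001
Result 1101010110001: MSB = 1 → 6833 − 8192 = -1359.
Both addends (after negating the subtrahend) are non-negative but the stored result is negative: signed overflow. The true value 3099 − (-3734) = 6833 lies outside [-4096, 4095].

-1359; overflow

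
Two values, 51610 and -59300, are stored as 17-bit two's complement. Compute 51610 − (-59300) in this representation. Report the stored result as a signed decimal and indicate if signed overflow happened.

51610 → 01100100110011010
-59300 → 10001100001011100
Subtract via negate-and-add: invert 10001100001011100 + 1 = 01110011110100100 (i.e. 59300).
  01100100110011010
+ 01110011110100100
= 11011000100111110
Result 11011000100111110: MSB = 1 → 110910 − 131072 = -20162.
Both addends (after negating the subtrahend) are non-negative but the stored result is negative: signed overflow. The true value 51610 − (-59300) = 110910 lies outside [-65536, 65535].

-20162; overflow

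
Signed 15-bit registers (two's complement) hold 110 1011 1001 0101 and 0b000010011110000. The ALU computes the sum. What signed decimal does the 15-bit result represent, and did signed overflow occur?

-3963; no overflow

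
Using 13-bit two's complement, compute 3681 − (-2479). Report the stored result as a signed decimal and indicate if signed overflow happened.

-2032; overflow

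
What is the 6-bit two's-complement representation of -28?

100100

|-28| = 28 = 011100 in 6 bits.
Invert the bits: 100011. Add 1: 100100.
Check: 100100 reads as 36 − 64 = -28.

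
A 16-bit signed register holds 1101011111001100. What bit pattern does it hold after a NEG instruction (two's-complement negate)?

Invert: 0010100000110011. Add 1: 0010100000110100.
Check: 1101011111001100 = -10292, 0010100000110100 = 10292.

0010100000110100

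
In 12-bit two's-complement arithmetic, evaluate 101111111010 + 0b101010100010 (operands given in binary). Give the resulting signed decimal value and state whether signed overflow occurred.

101111111010 = -1030 (signed)
0b101010100010 → 101010100010 = -1374 (signed)
  101111111010
+ 101010100010
= 011010011100  (discard carry-out 1)
Result 011010011100: MSB = 0 → value 1692.
Both addends are negative but the stored result is non-negative: signed overflow. The true value -1030 + (-1374) = -2404 lies outside [-2048, 2047].

1692; overflow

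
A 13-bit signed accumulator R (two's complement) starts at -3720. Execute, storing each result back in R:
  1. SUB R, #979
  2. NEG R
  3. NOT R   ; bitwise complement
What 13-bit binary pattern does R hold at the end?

Start: R = -3720 = 1000101111000.
R = -3720 − 979 = -4699; wraps to 3493 = 0110110100101
R = −(3493) = -3493 = 1001001011011
R = NOT 1001001011011 = 0110110100100 = 3492

0110110100100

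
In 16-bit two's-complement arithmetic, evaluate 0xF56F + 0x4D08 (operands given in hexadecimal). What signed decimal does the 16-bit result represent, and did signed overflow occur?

0xF56F = 1111010101101111 = -2705 (signed)
0x4D08 = 0100110100001000 = 19720 (signed)
  1111010101101111
+ 0100110100001000
= 0100001001110111  (discard carry-out 1)
Result 0100001001110111: MSB = 0 → value 17015.
Addends have opposite signs, so signed overflow cannot occur.

17015; no overflow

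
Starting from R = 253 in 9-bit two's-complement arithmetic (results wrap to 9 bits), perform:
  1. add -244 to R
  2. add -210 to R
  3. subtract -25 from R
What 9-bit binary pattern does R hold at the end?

Start: R = 253 = 011111101.
R = 253 + (-244) = 9 = 000001001
R = 9 + (-210) = -201 = 100110111
R = -201 − (-25) = -176 = 101010000

101010000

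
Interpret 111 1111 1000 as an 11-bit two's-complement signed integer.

-8

MSB is 1, so the value is negative.
Invert: 00000000111. Add 1: 00000001000 = 8. So the value is −8.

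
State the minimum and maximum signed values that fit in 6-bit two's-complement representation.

min = -32, max = 31

Minimum: −2^5 = -32.
Maximum: 2^5 − 1 = 31.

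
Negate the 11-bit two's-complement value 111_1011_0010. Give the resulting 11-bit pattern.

00001001110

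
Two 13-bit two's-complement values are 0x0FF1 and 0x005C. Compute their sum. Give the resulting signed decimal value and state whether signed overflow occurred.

0x0FF1 = 0111111110001 = 4081 (signed)
0x005C = 0000001011100 = 92 (signed)
  0111111110001
+ 0000001011100
= 1000001001101
Result 1000001001101: MSB = 1 → 4173 − 8192 = -4019.
Both addends are non-negative but the stored result is negative: signed overflow. The true value 4081 + 92 = 4173 lies outside [-4096, 4095].

-4019; overflow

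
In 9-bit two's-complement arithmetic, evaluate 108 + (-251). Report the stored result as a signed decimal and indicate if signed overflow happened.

-143; no overflow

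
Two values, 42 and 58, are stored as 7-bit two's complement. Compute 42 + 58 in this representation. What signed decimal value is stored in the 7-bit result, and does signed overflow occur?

-28; overflow

42 → 0101010
58 → 0111010
  0101010
+ 0111010
= 1100100
Result 1100100: MSB = 1 → 100 − 128 = -28.
Both addends are non-negative but the stored result is negative: signed overflow. The true value 42 + 58 = 100 lies outside [-64, 63].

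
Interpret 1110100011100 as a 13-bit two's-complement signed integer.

-740

MSB is 1, so the value is negative.
Unsigned reading: 7452. Subtract 2^13 = 8192: 7452 − 8192 = -740.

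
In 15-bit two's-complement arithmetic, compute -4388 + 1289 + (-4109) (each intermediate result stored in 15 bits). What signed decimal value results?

-4388 + 1289 = -3099 (111001111100101)
-3099 + (-4109) = -7208 (110001111011000)

-7208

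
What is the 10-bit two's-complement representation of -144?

|-144| = 144 = 0010010000 in 10 bits.
Invert the bits: 1101101111. Add 1: 1101110000.
Check: 1101110000 reads as 880 − 1024 = -144.

1101110000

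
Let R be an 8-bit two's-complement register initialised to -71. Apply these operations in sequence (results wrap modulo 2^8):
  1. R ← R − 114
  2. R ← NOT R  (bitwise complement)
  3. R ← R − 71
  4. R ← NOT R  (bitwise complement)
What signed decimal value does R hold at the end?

Start: R = -71 = 10111001.
R = -71 − 114 = -185; wraps to 71 = 01000111
R = NOT 01000111 = 10111000 = -72
R = -72 − 71 = -143; wraps to 113 = 01110001
R = NOT 01110001 = 10001110 = -114

-114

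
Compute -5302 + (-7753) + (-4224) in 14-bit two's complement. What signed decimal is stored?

-5302 + (-7753) = -13055 → wraps to 3329 (00110100000001)
3329 + (-4224) = -895 (11110010000001)

-895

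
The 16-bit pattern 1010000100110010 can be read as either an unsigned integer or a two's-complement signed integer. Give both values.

Unsigned: 1010000100110010 = 41266.
Signed: MSB=1 → 41266 − 65536 = -24270.

unsigned = 41266, signed = -24270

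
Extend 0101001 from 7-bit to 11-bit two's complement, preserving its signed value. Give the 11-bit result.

MSB of 0101001 is 0; replicate it into the new high bits.
0000|0101001 → 00000101001 (still 41).

00000101001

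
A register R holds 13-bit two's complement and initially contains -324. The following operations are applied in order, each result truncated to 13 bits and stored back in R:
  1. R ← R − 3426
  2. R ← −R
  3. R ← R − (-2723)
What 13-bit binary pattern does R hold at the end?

1100101001001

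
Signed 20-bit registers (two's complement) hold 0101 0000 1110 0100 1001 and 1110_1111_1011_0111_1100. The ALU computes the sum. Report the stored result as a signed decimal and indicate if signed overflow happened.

0101 0000 1110 0100 1001 → 01010000111001001001 = 331337 (signed)
1110_1111_1011_0111_1100 → 11101111101101111100 = -66692 (signed)
  01010000111001001001
+ 11101111101101111100
= 01000000100111000101  (discard carry-out 1)
Result 01000000100111000101: MSB = 0 → value 264645.
Addends have opposite signs, so signed overflow cannot occur.

264645; no overflow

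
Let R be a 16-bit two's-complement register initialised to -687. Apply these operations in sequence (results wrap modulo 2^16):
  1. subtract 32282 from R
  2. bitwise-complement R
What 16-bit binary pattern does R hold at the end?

1000000011001000

Start: R = -687 = 1111110101010001.
R = -687 − 32282 = -32969; wraps to 32567 = 0111111100110111
R = NOT 0111111100110111 = 1000000011001000 = -32568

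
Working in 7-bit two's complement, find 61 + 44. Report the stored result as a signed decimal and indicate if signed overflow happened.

61 → 0111101
44 → 0101100
  0111101
+ 0101100
= 1101001
Result 1101001: MSB = 1 → 105 − 128 = -23.
Both addends are non-negative but the stored result is negative: signed overflow. The true value 61 + 44 = 105 lies outside [-64, 63].

-23; overflow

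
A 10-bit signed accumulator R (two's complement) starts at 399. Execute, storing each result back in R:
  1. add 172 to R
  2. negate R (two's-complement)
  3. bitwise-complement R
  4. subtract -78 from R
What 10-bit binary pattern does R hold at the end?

1010001000

Start: R = 399 = 0110001111.
R = 399 + 172 = 571; wraps to -453 = 1000111011
R = −(-453) = 453 = 0111000101
R = NOT 0111000101 = 1000111010 = -454
R = -454 − (-78) = -376 = 1010001000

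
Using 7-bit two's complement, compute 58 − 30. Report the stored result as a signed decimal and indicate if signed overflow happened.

28; no overflow

58 → 0111010
30 → 0011110
Subtract via negate-and-add: invert 0011110 + 1 = 1100010 (i.e. -30).
  0111010
+ 1100010
= 0011100  (discard carry-out 1)
Result 0011100: MSB = 0 → value 28.
Addends (after negating the subtrahend) have opposite signs, so signed overflow cannot occur.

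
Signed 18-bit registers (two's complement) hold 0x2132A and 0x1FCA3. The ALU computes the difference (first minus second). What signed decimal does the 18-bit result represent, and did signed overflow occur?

5767; overflow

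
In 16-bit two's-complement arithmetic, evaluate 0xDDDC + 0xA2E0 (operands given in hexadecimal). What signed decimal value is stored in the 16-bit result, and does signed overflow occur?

-32580; no overflow

0xDDDC = 1101110111011100 = -8740 (signed)
0xA2E0 = 1010001011100000 = -23840 (signed)
  1101110111011100
+ 1010001011100000
= 1000000010111100  (discard carry-out 1)
Result 1000000010111100: MSB = 1 → 32956 − 65536 = -32580.
Both addends are negative and so is the stored result: no signed overflow.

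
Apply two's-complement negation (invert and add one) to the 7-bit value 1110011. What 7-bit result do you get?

0001101

Invert: 0001100. Add 1: 0001101.
Check: 1110011 = -13, 0001101 = 13.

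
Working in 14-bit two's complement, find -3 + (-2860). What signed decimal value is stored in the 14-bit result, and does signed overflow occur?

-2863; no overflow

-3 → 11111111111101
-2860 → 11010011010100
  11111111111101
+ 11010011010100
= 11010011010001  (discard carry-out 1)
Result 11010011010001: MSB = 1 → 13521 − 16384 = -2863.
Both addends are negative and so is the stored result: no signed overflow.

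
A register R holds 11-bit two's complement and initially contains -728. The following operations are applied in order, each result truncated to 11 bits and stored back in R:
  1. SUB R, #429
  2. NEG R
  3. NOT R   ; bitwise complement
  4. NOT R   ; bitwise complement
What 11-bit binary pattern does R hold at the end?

Start: R = -728 = 10100101000.
R = -728 − 429 = -1157; wraps to 891 = 01101111011
R = −(891) = -891 = 10010000101
R = NOT 10010000101 = 01101111010 = 890
R = NOT 01101111010 = 10010000101 = -891

10010000101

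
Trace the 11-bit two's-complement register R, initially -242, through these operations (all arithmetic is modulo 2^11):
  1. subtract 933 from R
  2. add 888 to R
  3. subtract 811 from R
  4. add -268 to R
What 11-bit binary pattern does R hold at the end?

01010101010

Start: R = -242 = 11100001110.
R = -242 − 933 = -1175; wraps to 873 = 01101101001
R = 873 + 888 = 1761; wraps to -287 = 11011100001
R = -287 − 811 = -1098; wraps to 950 = 01110110110
R = 950 + (-268) = 682 = 01010101010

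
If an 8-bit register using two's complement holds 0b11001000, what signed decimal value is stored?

-56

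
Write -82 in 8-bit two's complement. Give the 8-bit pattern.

|-82| = 82 = 01010010 in 8 bits.
Invert the bits: 10101101. Add 1: 10101110.

10101110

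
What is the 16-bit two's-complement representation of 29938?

29938 is non-negative, so write it directly in 16 bits: 0111010011110010.

0111010011110010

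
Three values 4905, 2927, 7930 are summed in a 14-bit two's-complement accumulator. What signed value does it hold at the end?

-622

4905 + 2927 = 7832 (01111010011000)
7832 + 7930 = 15762 → wraps to -622 (11110110010010)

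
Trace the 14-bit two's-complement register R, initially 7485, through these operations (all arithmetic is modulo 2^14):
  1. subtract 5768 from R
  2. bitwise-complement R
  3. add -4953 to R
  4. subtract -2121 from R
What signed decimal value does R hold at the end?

-4550

Start: R = 7485 = 01110100111101.
R = 7485 − 5768 = 1717 = 00011010110101
R = NOT 00011010110101 = 11100101001010 = -1718
R = -1718 + (-4953) = -6671 = 10010111110001
R = -6671 − (-2121) = -4550 = 10111000111010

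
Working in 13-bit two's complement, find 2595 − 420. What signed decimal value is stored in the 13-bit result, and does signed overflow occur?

2595 → 0101000100011
420 → 0000110100100
Subtract via negate-and-add: invert 0000110100100 + 1 = 1111001011100 (i.e. -420).
  0101000100011
+ 1111001011100
= 0100001111111  (discard carry-out 1)
Result 0100001111111: MSB = 0 → value 2175.
Addends (after negating the subtrahend) have opposite signs, so signed overflow cannot occur.

2175; no overflow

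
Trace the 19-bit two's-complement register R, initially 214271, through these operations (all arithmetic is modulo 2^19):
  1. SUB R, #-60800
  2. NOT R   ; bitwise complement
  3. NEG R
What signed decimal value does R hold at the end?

-249216

Start: R = 214271 = 0110100010011111111.
R = 214271 − (-60800) = 275071; wraps to -249217 = 1000011001001111111
R = NOT 1000011001001111111 = 0111100110110000000 = 249216
R = −(249216) = -249216 = 1000011001010000000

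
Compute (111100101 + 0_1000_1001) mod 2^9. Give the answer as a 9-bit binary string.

  111100101
+ 010001001
= 001101110  (discard carry-out 1)

001101110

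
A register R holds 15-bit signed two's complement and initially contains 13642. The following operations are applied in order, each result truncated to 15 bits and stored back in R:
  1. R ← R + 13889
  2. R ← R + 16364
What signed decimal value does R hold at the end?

Start: R = 13642 = 011010101001010.
R = 13642 + 13889 = 27531; wraps to -5237 = 110101110001011
R = -5237 + 16364 = 11127 = 010101101110111

11127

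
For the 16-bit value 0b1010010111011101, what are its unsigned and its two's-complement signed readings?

Unsigned: 1010010111011101 = 42461.
Signed: MSB=1 → 42461 − 65536 = -23075.

unsigned = 42461, signed = -23075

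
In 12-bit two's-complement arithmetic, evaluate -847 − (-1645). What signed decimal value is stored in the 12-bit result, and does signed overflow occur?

-847 → 110010110001
-1645 → 100110010011
Subtract via negate-and-add: invert 100110010011 + 1 = 011001101101 (i.e. 1645).
  110010110001
+ 011001101101
= 001100011110  (discard carry-out 1)
Result 001100011110: MSB = 0 → value 798.
Addends (after negating the subtrahend) have opposite signs, so signed overflow cannot occur.

798; no overflow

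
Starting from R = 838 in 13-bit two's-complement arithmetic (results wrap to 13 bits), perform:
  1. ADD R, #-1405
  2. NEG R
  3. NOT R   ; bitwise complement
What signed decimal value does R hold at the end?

Start: R = 838 = 0001101000110.
R = 838 + (-1405) = -567 = 1110111001001
R = −(-567) = 567 = 0001000110111
R = NOT 0001000110111 = 1110111001000 = -568

-568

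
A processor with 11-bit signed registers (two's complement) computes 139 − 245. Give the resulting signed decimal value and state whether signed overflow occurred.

139 → 00010001011
245 → 00011110101
Subtract via negate-and-add: invert 00011110101 + 1 = 11100001011 (i.e. -245).
  00010001011
+ 11100001011
= 11110010110
Result 11110010110: MSB = 1 → 1942 − 2048 = -106.
Addends (after negating the subtrahend) have opposite signs, so signed overflow cannot occur.

-106; no overflow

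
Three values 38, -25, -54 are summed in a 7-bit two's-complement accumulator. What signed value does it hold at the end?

-41

38 + (-25) = 13 (0001101)
13 + (-54) = -41 (1010111)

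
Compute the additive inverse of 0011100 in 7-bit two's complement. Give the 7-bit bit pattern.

Invert: 1100011. Add 1: 1100100.
Check: 0011100 = 28, 1100100 = -28.

1100100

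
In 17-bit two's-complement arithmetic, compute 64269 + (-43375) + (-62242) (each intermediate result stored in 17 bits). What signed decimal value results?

-41348

64269 + (-43375) = 20894 (00101000110011110)
20894 + (-62242) = -41348 (10101111001111100)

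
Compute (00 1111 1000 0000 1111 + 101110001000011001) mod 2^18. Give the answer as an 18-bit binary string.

  001111100000001111
+ 101110001000011001
= 111101101000101000

111101101000101000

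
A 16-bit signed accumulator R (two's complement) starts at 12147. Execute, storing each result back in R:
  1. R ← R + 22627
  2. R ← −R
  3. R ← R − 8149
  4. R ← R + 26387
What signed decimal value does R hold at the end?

-16536

Start: R = 12147 = 0010111101110011.
R = 12147 + 22627 = 34774; wraps to -30762 = 1000011111010110
R = −(-30762) = 30762 = 0111100000101010
R = 30762 − 8149 = 22613 = 0101100001010101
R = 22613 + 26387 = 49000; wraps to -16536 = 1011111101101000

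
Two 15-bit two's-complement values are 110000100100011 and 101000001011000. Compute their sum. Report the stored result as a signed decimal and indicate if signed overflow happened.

12667; overflow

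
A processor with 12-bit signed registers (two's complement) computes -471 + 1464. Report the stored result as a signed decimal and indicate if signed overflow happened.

-471 → 111000101001
1464 → 010110111000
  111000101001
+ 010110111000
= 001111100001  (discard carry-out 1)
Result 001111100001: MSB = 0 → value 993.
Addends have opposite signs, so signed overflow cannot occur.

993; no overflow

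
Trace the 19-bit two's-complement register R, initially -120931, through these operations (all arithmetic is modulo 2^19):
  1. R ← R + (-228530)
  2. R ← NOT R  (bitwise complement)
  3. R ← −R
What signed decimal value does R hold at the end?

Start: R = -120931 = 1100010011110011101.
R = -120931 + (-228530) = -349461; wraps to 174827 = 0101010101011101011
R = NOT 0101010101011101011 = 1010101010100010100 = -174828
R = −(-174828) = 174828 = 0101010101011101100

174828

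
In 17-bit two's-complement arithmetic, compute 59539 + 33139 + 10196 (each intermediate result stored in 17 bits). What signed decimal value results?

59539 + 33139 = 92678 → wraps to -38394 (10110101000000110)
-38394 + 10196 = -28198 (11001000111011010)

-28198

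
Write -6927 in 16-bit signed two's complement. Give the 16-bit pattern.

|-6927| = 6927 = 0001101100001111 in 16 bits.
Invert the bits: 1110010011110000. Add 1: 1110010011110001.
Check: 1110010011110001 reads as 58609 − 65536 = -6927.

1110010011110001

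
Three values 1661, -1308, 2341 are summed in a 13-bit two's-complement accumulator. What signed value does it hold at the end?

2694

1661 + (-1308) = 353 (0000101100001)
353 + 2341 = 2694 (0101010000110)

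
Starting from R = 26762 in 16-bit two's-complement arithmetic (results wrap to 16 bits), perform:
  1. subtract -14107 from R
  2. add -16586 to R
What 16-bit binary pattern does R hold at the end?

Start: R = 26762 = 0110100010001010.
R = 26762 − (-14107) = 40869; wraps to -24667 = 1001111110100101
R = -24667 + (-16586) = -41253; wraps to 24283 = 0101111011011011

0101111011011011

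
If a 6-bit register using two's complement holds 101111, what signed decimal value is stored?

-17

MSB is 1, so the value is negative.
Invert: 010000. Add 1: 010001 = 17. So the value is −17.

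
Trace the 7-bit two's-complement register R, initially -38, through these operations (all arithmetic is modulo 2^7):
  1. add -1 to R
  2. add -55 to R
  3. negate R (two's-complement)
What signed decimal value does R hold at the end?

Start: R = -38 = 1011010.
R = -38 + (-1) = -39 = 1011001
R = -39 + (-55) = -94; wraps to 34 = 0100010
R = −(34) = -34 = 1011110

-34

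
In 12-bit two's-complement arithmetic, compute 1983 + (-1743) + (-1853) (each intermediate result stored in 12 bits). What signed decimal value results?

1983 + (-1743) = 240 (000011110000)
240 + (-1853) = -1613 (100110110011)

-1613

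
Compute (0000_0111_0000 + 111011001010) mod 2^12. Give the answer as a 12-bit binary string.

  000001110000
+ 111011001010
= 111100111010

111100111010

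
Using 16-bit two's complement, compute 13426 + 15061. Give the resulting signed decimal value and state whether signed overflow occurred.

28487; no overflow

13426 → 0011010001110010
15061 → 0011101011010101
  0011010001110010
+ 0011101011010101
= 0110111101000111
Result 0110111101000111: MSB = 0 → value 28487.
Both addends are non-negative and so is the stored result: no signed overflow.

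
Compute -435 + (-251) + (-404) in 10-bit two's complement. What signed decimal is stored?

-66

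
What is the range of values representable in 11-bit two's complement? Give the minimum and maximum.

Minimum: −2^10 = -1024.
Maximum: 2^10 − 1 = 1023.

min = -1024, max = 1023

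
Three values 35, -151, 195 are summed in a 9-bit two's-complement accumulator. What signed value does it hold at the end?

79

35 + (-151) = -116 (110001100)
-116 + 195 = 79 (001001111)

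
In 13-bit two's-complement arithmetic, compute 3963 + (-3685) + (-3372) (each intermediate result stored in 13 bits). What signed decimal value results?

3963 + (-3685) = 278 (0000100010110)
278 + (-3372) = -3094 (1001111101010)

-3094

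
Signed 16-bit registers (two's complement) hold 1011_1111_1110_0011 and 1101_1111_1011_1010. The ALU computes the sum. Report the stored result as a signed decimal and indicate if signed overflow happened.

1011_1111_1110_0011 → 1011111111100011 = -16413 (signed)
1101_1111_1011_1010 → 1101111110111010 = -8262 (signed)
  1011111111100011
+ 1101111110111010
= 1001111110011101  (discard carry-out 1)
Result 1001111110011101: MSB = 1 → 40861 − 65536 = -24675.
Both addends are negative and so is the stored result: no signed overflow.

-24675; no overflow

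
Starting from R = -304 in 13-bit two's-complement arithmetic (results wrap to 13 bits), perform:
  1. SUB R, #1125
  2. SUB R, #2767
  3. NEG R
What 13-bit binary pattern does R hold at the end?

Start: R = -304 = 1111011010000.
R = -304 − 1125 = -1429 = 1101001101011
R = -1429 − 2767 = -4196; wraps to 3996 = 0111110011100
R = −(3996) = -3996 = 1000001100100

1000001100100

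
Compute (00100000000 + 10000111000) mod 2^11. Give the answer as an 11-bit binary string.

10100111000

  00100000000
+ 10000111000
= 10100111000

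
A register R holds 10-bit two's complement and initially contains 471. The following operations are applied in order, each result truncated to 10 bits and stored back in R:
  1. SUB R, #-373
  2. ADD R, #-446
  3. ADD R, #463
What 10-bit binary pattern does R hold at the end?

1101011101

Start: R = 471 = 0111010111.
R = 471 − (-373) = 844; wraps to -180 = 1101001100
R = -180 + (-446) = -626; wraps to 398 = 0110001110
R = 398 + 463 = 861; wraps to -163 = 1101011101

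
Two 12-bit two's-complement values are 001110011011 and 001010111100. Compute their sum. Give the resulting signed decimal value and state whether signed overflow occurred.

1623; no overflow

001110011011 = 923 (signed)
001010111100 = 700 (signed)
  001110011011
+ 001010111100
= 011001010111
Result 011001010111: MSB = 0 → value 1623.
Both addends are non-negative and so is the stored result: no signed overflow.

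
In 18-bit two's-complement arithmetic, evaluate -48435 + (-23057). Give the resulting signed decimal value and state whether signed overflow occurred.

-71492; no overflow

-48435 → 110100001011001101
-23057 → 111010010111101111
  110100001011001101
+ 111010010111101111
= 101110100010111100  (discard carry-out 1)
Result 101110100010111100: MSB = 1 → 190652 − 262144 = -71492.
Both addends are negative and so is the stored result: no signed overflow.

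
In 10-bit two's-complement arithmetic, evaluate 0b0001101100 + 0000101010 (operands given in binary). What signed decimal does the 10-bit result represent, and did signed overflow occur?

150; no overflow

0b0001101100 → 0001101100 = 108 (signed)
0000101010 = 42 (signed)
  0001101100
+ 0000101010
= 0010010110
Result 0010010110: MSB = 0 → value 150.
Both addends are non-negative and so is the stored result: no signed overflow.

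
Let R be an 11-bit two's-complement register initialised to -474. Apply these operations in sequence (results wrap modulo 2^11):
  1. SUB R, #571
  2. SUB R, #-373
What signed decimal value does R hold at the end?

-672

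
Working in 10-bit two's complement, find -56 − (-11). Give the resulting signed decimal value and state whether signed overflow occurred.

-45; no overflow

-56 → 1111001000
-11 → 1111110101
Subtract via negate-and-add: invert 1111110101 + 1 = 0000001011 (i.e. 11).
  1111001000
+ 0000001011
= 1111010011
Result 1111010011: MSB = 1 → 979 − 1024 = -45.
Addends (after negating the subtrahend) have opposite signs, so signed overflow cannot occur.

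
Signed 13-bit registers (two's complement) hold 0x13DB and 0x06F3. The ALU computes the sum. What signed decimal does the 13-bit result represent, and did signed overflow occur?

-1330; no overflow

0x13DB = 1001111011011 = -3109 (signed)
0x06F3 = 0011011110011 = 1779 (signed)
  1001111011011
+ 0011011110011
= 1101011001110
Result 1101011001110: MSB = 1 → 6862 − 8192 = -1330.
Addends have opposite signs, so signed overflow cannot occur.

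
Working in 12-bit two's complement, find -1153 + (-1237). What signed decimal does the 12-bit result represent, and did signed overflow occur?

-1153 → 101101111111
-1237 → 101100101011
  101101111111
+ 101100101011
= 011010101010  (discard carry-out 1)
Result 011010101010: MSB = 0 → value 1706.
Both addends are negative but the stored result is non-negative: signed overflow. The true value -1153 + (-1237) = -2390 lies outside [-2048, 2047].

1706; overflow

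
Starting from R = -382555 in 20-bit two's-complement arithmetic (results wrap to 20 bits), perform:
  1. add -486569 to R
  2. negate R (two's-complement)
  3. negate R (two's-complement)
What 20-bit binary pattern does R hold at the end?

Start: R = -382555 = 10100010100110100101.
R = -382555 + (-486569) = -869124; wraps to 179452 = 00101011110011111100
R = −(179452) = -179452 = 11010100001100000100
R = −(-179452) = 179452 = 00101011110011111100

00101011110011111100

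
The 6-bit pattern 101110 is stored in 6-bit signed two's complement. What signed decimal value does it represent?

-18

MSB is 1, so the value is negative.
Invert: 010001. Add 1: 010010 = 18. So the value is −18.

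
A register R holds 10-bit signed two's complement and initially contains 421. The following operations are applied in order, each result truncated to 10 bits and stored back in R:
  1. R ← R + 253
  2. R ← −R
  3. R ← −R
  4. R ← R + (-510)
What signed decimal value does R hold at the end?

164

Start: R = 421 = 0110100101.
R = 421 + 253 = 674; wraps to -350 = 1010100010
R = −(-350) = 350 = 0101011110
R = −(350) = -350 = 1010100010
R = -350 + (-510) = -860; wraps to 164 = 0010100100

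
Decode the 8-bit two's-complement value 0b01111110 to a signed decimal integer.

MSB is 0, so the value is non-negative: 01111110 = 126.

126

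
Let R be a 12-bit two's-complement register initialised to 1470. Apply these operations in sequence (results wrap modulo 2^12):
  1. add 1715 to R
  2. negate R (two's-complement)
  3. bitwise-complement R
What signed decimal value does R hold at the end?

-912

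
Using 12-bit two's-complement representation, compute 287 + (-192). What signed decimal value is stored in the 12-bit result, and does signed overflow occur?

287 → 000100011111
-192 → 111101000000
  000100011111
+ 111101000000
= 000001011111  (discard carry-out 1)
Result 000001011111: MSB = 0 → value 95.
Addends have opposite signs, so signed overflow cannot occur.

95; no overflow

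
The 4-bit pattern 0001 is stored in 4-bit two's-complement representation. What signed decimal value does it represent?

1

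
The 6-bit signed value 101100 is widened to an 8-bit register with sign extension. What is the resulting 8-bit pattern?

MSB of 101100 is 1; replicate it into the new high bits.
11|101100 → 11101100 (still -20).

11101100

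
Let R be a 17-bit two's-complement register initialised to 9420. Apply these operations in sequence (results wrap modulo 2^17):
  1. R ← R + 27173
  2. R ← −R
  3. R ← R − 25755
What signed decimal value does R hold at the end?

-62348

Start: R = 9420 = 00010010011001100.
R = 9420 + 27173 = 36593 = 01000111011110001
R = −(36593) = -36593 = 10111000100001111
R = -36593 − 25755 = -62348 = 10000110001110100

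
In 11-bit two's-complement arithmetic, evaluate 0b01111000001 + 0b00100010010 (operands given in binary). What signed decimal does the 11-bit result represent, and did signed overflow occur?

0b01111000001 → 01111000001 = 961 (signed)
0b00100010010 → 00100010010 = 274 (signed)
  01111000001
+ 00100010010
= 10011010011
Result 10011010011: MSB = 1 → 1235 − 2048 = -813.
Both addends are non-negative but the stored result is negative: signed overflow. The true value 961 + 274 = 1235 lies outside [-1024, 1023].

-813; overflow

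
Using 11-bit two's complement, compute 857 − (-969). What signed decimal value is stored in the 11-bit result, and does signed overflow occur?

857 → 01101011001
-969 → 10000110111
Subtract via negate-and-add: invert 10000110111 + 1 = 01111001001 (i.e. 969).
  01101011001
+ 01111001001
= 11100100010
Result 11100100010: MSB = 1 → 1826 − 2048 = -222.
Both addends (after negating the subtrahend) are non-negative but the stored result is negative: signed overflow. The true value 857 − (-969) = 1826 lies outside [-1024, 1023].

-222; overflow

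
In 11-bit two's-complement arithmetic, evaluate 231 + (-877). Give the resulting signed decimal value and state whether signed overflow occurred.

231 → 00011100111
-877 → 10010010011
  00011100111
+ 10010010011
= 10101111010
Result 10101111010: MSB = 1 → 1402 − 2048 = -646.
Addends have opposite signs, so signed overflow cannot occur.

-646; no overflow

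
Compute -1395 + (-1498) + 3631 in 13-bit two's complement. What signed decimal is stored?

-1395 + (-1498) = -2893 (1010010110011)
-2893 + 3631 = 738 (0001011100010)

738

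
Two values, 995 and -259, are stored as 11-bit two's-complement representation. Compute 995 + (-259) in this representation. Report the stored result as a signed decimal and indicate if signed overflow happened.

736; no overflow

995 → 01111100011
-259 → 11011111101
  01111100011
+ 11011111101
= 01011100000  (discard carry-out 1)
Result 01011100000: MSB = 0 → value 736.
Addends have opposite signs, so signed overflow cannot occur.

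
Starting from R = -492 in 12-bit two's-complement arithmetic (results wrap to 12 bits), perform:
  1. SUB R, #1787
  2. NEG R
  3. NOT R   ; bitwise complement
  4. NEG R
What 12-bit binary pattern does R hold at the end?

100011101000

Start: R = -492 = 111000010100.
R = -492 − 1787 = -2279; wraps to 1817 = 011100011001
R = −(1817) = -1817 = 100011100111
R = NOT 100011100111 = 011100011000 = 1816
R = −(1816) = -1816 = 100011101000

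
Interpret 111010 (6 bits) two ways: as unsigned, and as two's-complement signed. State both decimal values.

Unsigned: 111010 = 58.
Signed: MSB=1 → 58 − 64 = -6.

unsigned = 58, signed = -6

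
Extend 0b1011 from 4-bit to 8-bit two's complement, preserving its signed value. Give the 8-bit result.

11111011

MSB of 1011 is 1; replicate it into the new high bits.
1111|1011 → 11111011 (still -5).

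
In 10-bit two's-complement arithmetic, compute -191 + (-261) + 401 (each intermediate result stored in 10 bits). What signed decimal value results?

-191 + (-261) = -452 (1000111100)
-452 + 401 = -51 (1111001101)

-51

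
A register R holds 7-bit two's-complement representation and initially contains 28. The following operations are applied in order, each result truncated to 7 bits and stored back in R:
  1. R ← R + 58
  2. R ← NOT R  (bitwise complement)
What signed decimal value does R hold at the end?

41

Start: R = 28 = 0011100.
R = 28 + 58 = 86; wraps to -42 = 1010110
R = NOT 1010110 = 0101001 = 41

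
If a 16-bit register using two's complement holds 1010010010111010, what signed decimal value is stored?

-23366

MSB is 1, so the value is negative.
Invert: 0101101101000101. Add 1: 0101101101000110 = 23366. So the value is −23366.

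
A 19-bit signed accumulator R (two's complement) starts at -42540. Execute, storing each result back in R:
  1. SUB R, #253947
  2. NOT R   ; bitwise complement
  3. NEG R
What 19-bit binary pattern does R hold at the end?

Start: R = -42540 = 1110101100111010100.
R = -42540 − 253947 = -296487; wraps to 227801 = 0110111100111011001
R = NOT 0110111100111011001 = 1001000011000100110 = -227802
R = −(-227802) = 227802 = 0110111100111011010

0110111100111011010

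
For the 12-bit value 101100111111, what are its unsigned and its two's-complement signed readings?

Unsigned: 101100111111 = 2879.
Signed: MSB=1 → 2879 − 4096 = -1217.

unsigned = 2879, signed = -1217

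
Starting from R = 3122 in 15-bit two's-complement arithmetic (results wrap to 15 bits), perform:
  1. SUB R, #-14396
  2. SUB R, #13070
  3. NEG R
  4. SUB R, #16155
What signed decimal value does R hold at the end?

Start: R = 3122 = 000110000110010.
R = 3122 − (-14396) = 17518; wraps to -15250 = 100010001101110
R = -15250 − 13070 = -28320; wraps to 4448 = 001000101100000
R = −(4448) = -4448 = 110111010100000
R = -4448 − 16155 = -20603; wraps to 12165 = 010111110000101

12165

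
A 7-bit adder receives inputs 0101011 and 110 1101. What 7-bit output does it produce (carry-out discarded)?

  0101011
+ 1101101
= 0011000  (discard carry-out 1)

0011000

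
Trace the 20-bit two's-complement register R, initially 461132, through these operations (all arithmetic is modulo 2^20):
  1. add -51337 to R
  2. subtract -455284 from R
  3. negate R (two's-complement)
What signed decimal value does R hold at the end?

Start: R = 461132 = 01110000100101001100.
R = 461132 + (-51337) = 409795 = 01100100000011000011
R = 409795 − (-455284) = 865079; wraps to -183497 = 11010011001100110111
R = −(-183497) = 183497 = 00101100110011001001

183497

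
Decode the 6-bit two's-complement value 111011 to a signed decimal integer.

-5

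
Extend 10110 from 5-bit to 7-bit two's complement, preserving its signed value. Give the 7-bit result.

1110110

MSB of 10110 is 1; replicate it into the new high bits.
11|10110 → 1110110 (still -10).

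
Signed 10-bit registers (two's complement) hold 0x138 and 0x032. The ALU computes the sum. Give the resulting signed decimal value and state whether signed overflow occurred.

362; no overflow

0x138 = 0100111000 = 312 (signed)
0x032 = 0000110010 = 50 (signed)
  0100111000
+ 0000110010
= 0101101010
Result 0101101010: MSB = 0 → value 362.
Both addends are non-negative and so is the stored result: no signed overflow.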